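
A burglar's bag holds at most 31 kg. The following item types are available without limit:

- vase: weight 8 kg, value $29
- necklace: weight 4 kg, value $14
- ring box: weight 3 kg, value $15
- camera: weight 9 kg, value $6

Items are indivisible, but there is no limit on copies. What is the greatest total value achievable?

$150

Best value-per-unit is ring box at 15/3, and filling with it alone uses weight 10×3=30. No mix of the others beats 10×15 = 150.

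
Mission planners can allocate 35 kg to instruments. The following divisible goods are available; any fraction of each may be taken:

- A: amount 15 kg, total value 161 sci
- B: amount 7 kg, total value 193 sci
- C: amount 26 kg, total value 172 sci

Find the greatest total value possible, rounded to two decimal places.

440.00

Take in order of value per unit:
- B (193/7 per unit): all 7 → value 193, running total 193.00
- A (161/15 per unit): all 15 → value 161, running total 354.00
- C (172/26 per unit): 13 of 26 → value 13×172/26 = 86.0000, running total 440.00
Total 440.00.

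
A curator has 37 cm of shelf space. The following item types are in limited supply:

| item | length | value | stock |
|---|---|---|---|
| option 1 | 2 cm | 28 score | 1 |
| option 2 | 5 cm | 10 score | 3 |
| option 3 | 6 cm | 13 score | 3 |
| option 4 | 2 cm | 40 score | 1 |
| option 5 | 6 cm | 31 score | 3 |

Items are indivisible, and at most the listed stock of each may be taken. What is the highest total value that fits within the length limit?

Best selections within length 37 and stock limits:
- 1×option 1 + 3×option 2 + 1×option 4 + 3×option 5: length 37, value 191
- 1×option 1 + 2×option 3 + 1×option 4 + 3×option 5: length 34, value 187
- 1×option 1 + 1×option 2 + 1×option 3 + 1×option 4 + 3×option 5: length 33, value 184
- 1×option 1 + 2×option 2 + 1×option 4 + 3×option 5: length 32, value 181
Best: 191 score.

191 score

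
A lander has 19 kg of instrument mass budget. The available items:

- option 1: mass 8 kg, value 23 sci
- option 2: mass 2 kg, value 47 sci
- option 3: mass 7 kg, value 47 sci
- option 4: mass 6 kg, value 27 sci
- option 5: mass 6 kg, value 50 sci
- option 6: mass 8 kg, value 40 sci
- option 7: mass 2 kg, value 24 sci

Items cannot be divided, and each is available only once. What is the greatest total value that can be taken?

Check high-value combinations within 19 kg:
- option 2+option 3+option 5+option 7: mass 2+7+6+2=17, value 47+47+50+24=168
- option 2+option 5+option 6+option 7: mass 2+6+8+2=18, value 47+50+40+24=161
- option 2+option 3+option 6+option 7: mass 2+7+8+2=19, value 47+47+40+24=158
Best: 168 sci.

168 sci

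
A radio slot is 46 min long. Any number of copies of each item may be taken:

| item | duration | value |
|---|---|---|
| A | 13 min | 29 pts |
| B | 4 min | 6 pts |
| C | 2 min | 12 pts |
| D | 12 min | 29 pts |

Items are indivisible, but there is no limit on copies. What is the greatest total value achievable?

276 pts

Best value-per-unit is C at 12/2, and filling with it alone uses duration 23×2=46. No mix of the others beats 23×12 = 276.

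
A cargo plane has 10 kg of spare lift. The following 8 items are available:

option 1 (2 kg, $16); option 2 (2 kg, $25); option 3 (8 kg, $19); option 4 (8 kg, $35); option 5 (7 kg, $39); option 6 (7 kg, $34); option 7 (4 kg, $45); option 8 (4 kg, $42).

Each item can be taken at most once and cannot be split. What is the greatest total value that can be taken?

Check high-value combinations within 10 kg:
- option 2+option 7+option 8: weight 2+4+4=10, value 25+45+42=112
- option 1+option 7+option 8: weight 2+4+4=10, value 16+45+42=103
- option 7+option 8: weight 4+4=8, value 45+42=87
- option 1+option 2+option 7: weight 2+2+4=8, value 16+25+45=86
- option 1+option 2+option 8: weight 2+2+4=8, value 16+25+42=83
Best: $112.

$112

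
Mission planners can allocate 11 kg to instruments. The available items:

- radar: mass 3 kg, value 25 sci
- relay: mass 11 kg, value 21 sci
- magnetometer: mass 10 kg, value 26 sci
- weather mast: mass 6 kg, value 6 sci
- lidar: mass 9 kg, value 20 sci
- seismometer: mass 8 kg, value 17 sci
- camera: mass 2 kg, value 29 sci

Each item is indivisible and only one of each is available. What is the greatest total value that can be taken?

60 sci

Check high-value combinations within 11 kg:
- radar+weather mast+camera: mass 3+6+2=11, value 25+6+29=60
- radar+camera: mass 3+2=5, value 25+29=54
- lidar+camera: mass 9+2=11, value 20+29=49
Best: 60 sci.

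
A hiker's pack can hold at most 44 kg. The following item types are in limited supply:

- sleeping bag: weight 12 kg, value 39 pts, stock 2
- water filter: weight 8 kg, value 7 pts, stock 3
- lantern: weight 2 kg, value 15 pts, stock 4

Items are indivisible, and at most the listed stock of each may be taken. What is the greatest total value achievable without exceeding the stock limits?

Best selections within weight 44 and stock limits:
- 2×sleeping bag + 1×water filter + 4×lantern: weight 40, value 145
- 2×sleeping bag + 4×lantern: weight 32, value 138
Best: 145 pts.

145 pts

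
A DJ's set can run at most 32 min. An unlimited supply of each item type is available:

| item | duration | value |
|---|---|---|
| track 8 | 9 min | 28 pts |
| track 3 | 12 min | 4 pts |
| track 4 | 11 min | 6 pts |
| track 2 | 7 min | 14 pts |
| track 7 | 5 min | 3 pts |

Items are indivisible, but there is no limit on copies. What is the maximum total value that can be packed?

Best value-per-unit is track 8 at 28/9; filling with it alone gives 3×28 = 84.
Optimal mix: 3×track 8 + 1×track 7 → duration 32, value 87.

87 pts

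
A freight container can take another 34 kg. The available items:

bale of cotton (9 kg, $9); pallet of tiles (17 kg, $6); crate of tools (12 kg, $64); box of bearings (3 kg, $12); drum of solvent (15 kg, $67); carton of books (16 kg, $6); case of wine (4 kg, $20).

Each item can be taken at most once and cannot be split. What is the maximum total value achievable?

$163

Check high-value combinations within 34 kg:
- crate of tools+box of bearings+drum of solvent+case of wine: weight 12+3+15+4=34, value 64+12+67+20=163
- crate of tools+drum of solvent+case of wine: weight 12+15+4=31, value 64+67+20=151
- crate of tools+box of bearings+drum of solvent: weight 12+3+15=30, value 64+12+67=143
- crate of tools+drum of solvent: weight 12+15=27, value 64+67=131
- bale of cotton+box of bearings+drum of solvent+case of wine: weight 9+3+15+4=31, value 9+12+67+20=108
Best: $163.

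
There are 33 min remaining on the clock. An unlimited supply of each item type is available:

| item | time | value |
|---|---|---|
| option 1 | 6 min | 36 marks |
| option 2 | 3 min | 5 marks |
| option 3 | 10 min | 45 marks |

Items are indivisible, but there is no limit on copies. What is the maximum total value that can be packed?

Best value-per-unit is option 1 at 36/6; filling with it alone gives 5×36 = 180.
Optimal mix: 5×option 1 + 1×option 2 → time 33, value 185.

185 marks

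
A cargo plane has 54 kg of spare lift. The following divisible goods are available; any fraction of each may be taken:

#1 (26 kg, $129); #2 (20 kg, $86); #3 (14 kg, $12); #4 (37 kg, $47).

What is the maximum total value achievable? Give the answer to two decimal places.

225.16

Take in order of value per unit:
- #1 (129/26 per unit): all 26 → value 129, running total 129.00
- #2 (86/20 per unit): all 20 → value 86, running total 215.00
- #4 (47/37 per unit): 8 of 37 → value 8×47/37 = 10.1622, running total 225.16
Total 225.16.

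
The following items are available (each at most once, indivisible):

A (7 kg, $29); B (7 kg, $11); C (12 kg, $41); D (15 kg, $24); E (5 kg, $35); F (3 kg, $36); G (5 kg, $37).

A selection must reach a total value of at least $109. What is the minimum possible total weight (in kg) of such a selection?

Subsets with value ≥ 109, sorted by total weight:
- A+E+F+G: weight 20, value 137
- B+E+F+G: weight 20, value 119
- C+F+G: weight 20, value 114
Minimum weight: 20 kg.

20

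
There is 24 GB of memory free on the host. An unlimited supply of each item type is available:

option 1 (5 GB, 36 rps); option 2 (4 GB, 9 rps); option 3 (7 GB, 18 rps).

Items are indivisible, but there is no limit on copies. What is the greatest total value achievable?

153 rps

Best value-per-unit is option 1 at 36/5; filling with it alone gives 4×36 = 144.
Optimal mix: 4×option 1 + 1×option 2 → memory 24, value 153.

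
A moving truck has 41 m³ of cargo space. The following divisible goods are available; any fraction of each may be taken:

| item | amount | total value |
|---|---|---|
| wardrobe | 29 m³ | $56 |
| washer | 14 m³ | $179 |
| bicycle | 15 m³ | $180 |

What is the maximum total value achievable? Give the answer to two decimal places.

382.17

Take in order of value per unit:
- washer (179/14 per unit): all 14 → value 179, running total 179.00
- bicycle (180/15 per unit): all 15 → value 180, running total 359.00
- wardrobe (56/29 per unit): 12 of 29 → value 12×56/29 = 23.1724, running total 382.17
Total 382.17.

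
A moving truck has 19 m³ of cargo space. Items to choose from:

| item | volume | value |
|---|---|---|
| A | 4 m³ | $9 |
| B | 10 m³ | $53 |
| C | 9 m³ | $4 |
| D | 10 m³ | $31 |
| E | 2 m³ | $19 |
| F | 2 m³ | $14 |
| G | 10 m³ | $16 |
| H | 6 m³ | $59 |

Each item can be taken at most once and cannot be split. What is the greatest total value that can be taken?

This is a 0/1 knapsack; check combinations near the capacity.
- B+E+H: volume 10+2+6=18, value 53+19+59=131
- B+F+H: volume 10+2+6=18, value 53+14+59=126
- B+H: volume 10+6=16, value 53+59=112
- D+E+H: volume 10+2+6=18, value 31+19+59=109
- D+F+H: volume 10+2+6=18, value 31+14+59=104
Best: $131.

$131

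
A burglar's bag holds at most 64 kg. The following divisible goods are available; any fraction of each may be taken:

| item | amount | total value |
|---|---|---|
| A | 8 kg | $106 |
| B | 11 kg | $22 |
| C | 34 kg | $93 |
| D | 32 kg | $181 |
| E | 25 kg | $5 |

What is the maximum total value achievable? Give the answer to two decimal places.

Take in order of value per unit:
- A (106/8 per unit): all 8 → value 106, running total 106.00
- D (181/32 per unit): all 32 → value 181, running total 287.00
- C (93/34 per unit): 24 of 34 → value 24×93/34 = 65.6471, running total 352.65
Total 352.65.

352.65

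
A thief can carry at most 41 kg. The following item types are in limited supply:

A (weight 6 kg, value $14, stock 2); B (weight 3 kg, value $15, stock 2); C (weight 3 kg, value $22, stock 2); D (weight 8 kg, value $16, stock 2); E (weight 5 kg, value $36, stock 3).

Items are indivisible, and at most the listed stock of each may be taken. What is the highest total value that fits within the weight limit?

Best selections within weight 41 and stock limits:
- 1×A + 2×B + 2×C + 1×D + 3×E: weight 41, value 212
- 2×A + 2×B + 2×C + 3×E: weight 39, value 210
- 1×B + 2×C + 2×D + 3×E: weight 40, value 199
Best: $212.

$212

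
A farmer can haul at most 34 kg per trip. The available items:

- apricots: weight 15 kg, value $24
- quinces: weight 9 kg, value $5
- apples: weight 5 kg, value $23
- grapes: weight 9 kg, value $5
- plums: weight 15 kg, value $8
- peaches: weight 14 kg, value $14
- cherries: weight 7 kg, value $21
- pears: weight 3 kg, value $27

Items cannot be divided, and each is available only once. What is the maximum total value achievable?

$95

Check high-value combinations within 34 kg:
- apricots+apples+cherries+pears: weight 15+5+7+3=30, value 24+23+21+27=95
- apples+peaches+cherries+pears: weight 5+14+7+3=29, value 23+14+21+27=85
- quinces+apples+grapes+cherries+pears: weight 9+5+9+7+3=33, value 5+23+5+21+27=81
Best: $95.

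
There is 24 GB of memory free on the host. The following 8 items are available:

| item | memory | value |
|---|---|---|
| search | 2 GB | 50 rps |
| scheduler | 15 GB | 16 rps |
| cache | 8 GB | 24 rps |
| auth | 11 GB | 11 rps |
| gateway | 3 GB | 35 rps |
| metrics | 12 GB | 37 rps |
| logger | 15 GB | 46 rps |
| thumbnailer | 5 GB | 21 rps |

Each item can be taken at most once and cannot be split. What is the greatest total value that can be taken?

143 rps

Check high-value combinations within 24 GB:
- search+gateway+metrics+thumbnailer: memory 2+3+12+5=22, value 50+35+37+21=143
- search+gateway+logger: memory 2+3+15=20, value 50+35+46=131
- search+cache+gateway+thumbnailer: memory 2+8+3+5=18, value 50+24+35+21=130
- search+gateway+metrics: memory 2+3+12=17, value 50+35+37=122
- search+cache+auth+gateway: memory 2+8+11+3=24, value 50+24+11+35=120
Best: 143 rps.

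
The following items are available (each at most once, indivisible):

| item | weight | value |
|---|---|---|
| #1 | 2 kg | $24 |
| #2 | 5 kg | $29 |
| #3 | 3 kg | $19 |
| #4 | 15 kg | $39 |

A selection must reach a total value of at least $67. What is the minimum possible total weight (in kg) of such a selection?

Subsets with value ≥ 67, sorted by total weight:
- #1+#2+#3: weight 10, value 72
- #1+#3+#4: weight 20, value 82
Minimum weight: 10 kg.

10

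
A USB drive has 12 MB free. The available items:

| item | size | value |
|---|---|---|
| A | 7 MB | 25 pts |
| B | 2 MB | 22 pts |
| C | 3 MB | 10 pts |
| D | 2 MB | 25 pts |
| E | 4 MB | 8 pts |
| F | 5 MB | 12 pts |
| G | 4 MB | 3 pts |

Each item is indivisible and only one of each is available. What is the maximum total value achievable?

72 pts

This is a 0/1 knapsack; check combinations near the capacity.
- A+B+D: size 7+2+2=11, value 25+22+25=72
- B+C+D+F: size 2+3+2+5=12, value 22+10+25+12=69
- B+C+D+E: size 2+3+2+4=11, value 22+10+25+8=65
- B+C+D+G: size 2+3+2+4=11, value 22+10+25+3=60
- A+C+D: size 7+3+2=12, value 25+10+25=60
Best: 72 pts.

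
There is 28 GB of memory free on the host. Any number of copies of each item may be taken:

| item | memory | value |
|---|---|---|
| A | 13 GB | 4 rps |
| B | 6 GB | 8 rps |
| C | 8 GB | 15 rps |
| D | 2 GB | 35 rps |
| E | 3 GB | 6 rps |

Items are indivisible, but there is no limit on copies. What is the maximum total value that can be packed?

490 rps

Best value-per-unit is D at 35/2, and filling with it alone uses memory 14×2=28. No mix of the others beats 14×35 = 490.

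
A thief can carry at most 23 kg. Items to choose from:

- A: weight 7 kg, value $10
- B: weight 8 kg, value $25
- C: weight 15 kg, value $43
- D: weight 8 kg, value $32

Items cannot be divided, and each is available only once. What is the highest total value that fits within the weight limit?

Check high-value combinations within 23 kg:
- C+D: weight 15+8=23, value 43+32=75
- B+C: weight 8+15=23, value 25+43=68
- A+B+D: weight 7+8+8=23, value 10+25+32=67
- B+D: weight 8+8=16, value 25+32=57
Best: $75.

$75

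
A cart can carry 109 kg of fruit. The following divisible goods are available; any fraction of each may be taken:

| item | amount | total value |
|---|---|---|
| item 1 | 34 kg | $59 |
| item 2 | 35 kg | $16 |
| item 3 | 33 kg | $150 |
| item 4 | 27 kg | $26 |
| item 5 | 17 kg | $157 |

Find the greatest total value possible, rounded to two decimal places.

390.07

Take in order of value per unit:
- item 5 (157/17 per unit): all 17 → value 157, running total 157.00
- item 3 (150/33 per unit): all 33 → value 150, running total 307.00
- item 1 (59/34 per unit): all 34 → value 59, running total 366.00
- item 4 (26/27 per unit): 25 of 27 → value 25×26/27 = 24.0741, running total 390.07
Total 390.07.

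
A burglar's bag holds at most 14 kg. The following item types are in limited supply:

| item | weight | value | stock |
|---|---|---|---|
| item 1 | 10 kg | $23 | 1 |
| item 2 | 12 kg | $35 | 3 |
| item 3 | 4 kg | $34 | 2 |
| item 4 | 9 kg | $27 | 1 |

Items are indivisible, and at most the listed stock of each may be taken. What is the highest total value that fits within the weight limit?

$68

Best selections within weight 14 and stock limits:
- 2×item 3: weight 8, value 68
- 1×item 3 + 1×item 4: weight 13, value 61
- 1×item 1 + 1×item 3: weight 14, value 57
- 1×item 2: weight 12, value 35
Best: $68.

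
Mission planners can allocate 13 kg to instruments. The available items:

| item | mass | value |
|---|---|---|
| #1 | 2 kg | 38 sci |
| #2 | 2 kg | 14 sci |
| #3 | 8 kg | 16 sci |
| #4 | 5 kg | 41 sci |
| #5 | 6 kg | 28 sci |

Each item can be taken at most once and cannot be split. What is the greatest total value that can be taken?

107 sci

This is a 0/1 knapsack; check combinations near the capacity.
- #1+#4+#5: mass 2+5+6=13, value 38+41+28=107
- #1+#2+#4: mass 2+2+5=9, value 38+14+41=93
- #2+#4+#5: mass 2+5+6=13, value 14+41+28=83
Best: 107 sci.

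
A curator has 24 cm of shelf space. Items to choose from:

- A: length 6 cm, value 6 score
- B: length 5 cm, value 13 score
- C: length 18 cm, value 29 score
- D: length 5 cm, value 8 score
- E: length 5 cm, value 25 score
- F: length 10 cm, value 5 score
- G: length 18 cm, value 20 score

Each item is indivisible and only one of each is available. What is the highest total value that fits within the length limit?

54 score

Check high-value combinations within 24 cm:
- C+E: length 18+5=23, value 29+25=54
- A+B+D+E: length 6+5+5+5=21, value 6+13+8+25=52
- B+D+E: length 5+5+5=15, value 13+8+25=46
Best: 54 score.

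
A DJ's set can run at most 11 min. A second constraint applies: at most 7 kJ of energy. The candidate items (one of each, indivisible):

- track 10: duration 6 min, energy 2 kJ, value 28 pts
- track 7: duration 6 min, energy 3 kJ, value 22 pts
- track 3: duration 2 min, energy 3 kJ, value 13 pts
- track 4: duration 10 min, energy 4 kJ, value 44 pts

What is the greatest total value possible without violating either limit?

Feasible sets respecting both limits:
- track 4: duration 10, energy 4, value 44
- track 10+track 3: duration 8, energy 5, value 41
- track 7+track 3: duration 8, energy 6, value 35
Best: 44 pts.

44 pts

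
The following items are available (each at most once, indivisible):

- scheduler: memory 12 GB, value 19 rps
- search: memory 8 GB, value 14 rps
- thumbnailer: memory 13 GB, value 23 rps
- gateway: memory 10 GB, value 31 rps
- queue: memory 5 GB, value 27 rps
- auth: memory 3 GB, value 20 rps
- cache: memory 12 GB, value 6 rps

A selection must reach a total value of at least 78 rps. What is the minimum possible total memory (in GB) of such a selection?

18

Subsets with value ≥ 78, sorted by total memory:
- gateway+queue+auth: memory 18, value 78
- search+gateway+queue+auth: memory 26, value 92
Minimum memory: 18 GB.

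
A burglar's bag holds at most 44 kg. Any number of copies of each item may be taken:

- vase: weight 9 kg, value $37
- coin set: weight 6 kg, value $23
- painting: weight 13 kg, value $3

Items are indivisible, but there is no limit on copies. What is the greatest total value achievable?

$171

Best value-per-unit is vase at 37/9; filling with it alone gives 4×37 = 148.
Optimal mix: 4×vase + 1×coin set → weight 42, value 171.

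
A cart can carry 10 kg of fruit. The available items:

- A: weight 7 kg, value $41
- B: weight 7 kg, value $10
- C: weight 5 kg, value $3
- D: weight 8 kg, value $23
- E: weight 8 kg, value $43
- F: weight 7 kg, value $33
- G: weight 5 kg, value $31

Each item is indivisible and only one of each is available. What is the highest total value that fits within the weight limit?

This is a 0/1 knapsack; check combinations near the capacity.
- E: weight 8, value 43
- A: weight 7, value 41
- C+G: weight 5+5=10, value 3+31=34
- F: weight 7, value 33
- G: weight 5, value 31
Best: $43.

$43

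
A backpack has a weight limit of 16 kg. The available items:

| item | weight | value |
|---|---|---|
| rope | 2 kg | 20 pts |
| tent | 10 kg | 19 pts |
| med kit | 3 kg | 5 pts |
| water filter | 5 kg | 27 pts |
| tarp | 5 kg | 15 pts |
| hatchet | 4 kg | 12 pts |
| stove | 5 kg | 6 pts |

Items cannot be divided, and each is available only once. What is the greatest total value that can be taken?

Check high-value combinations within 16 kg:
- rope+water filter+tarp+hatchet: weight 2+5+5+4=16, value 20+27+15+12=74
- rope+med kit+water filter+tarp: weight 2+3+5+5=15, value 20+5+27+15=67
- rope+water filter+hatchet+stove: weight 2+5+4+5=16, value 20+27+12+6=65
Best: 74 pts.

74 pts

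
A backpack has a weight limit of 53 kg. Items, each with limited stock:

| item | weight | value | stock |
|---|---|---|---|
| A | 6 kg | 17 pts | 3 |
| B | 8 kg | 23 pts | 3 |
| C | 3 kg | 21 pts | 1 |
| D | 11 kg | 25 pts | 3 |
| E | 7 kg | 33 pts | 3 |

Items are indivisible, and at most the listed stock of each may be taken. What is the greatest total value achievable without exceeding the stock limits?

200 pts

Top feasible selections:
- 2×A + 2×B + 1×C + 3×E: weight 52, value 200
- 3×A + 1×C + 1×D + 3×E: weight 53, value 196
Best: 200 pts.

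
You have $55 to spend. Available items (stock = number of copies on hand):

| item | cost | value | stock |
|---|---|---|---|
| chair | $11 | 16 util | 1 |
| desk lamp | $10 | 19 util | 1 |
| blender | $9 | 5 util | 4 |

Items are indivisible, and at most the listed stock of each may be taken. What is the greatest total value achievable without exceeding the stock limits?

50 util

Best selections within cost 55 and stock limits:
- 1×chair + 1×desk lamp + 3×blender: cost 48, value 50
- 1×chair + 1×desk lamp + 2×blender: cost 39, value 45
Best: 50 util.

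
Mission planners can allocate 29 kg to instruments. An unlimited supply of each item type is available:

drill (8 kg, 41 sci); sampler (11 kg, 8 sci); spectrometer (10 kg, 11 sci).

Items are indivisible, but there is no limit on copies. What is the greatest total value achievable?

123 sci

Best value-per-unit is drill at 41/8, and filling with it alone uses mass 3×8=24. No mix of the others beats 3×41 = 123.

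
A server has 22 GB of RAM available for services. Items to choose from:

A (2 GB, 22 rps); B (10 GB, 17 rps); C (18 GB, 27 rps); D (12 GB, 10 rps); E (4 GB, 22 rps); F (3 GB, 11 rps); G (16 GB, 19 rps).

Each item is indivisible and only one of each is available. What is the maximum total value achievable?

Check high-value combinations within 22 GB:
- A+B+E+F: memory 2+10+4+3=19, value 22+17+22+11=72
- A+D+E+F: memory 2+12+4+3=21, value 22+10+22+11=65
- A+E+G: memory 2+4+16=22, value 22+22+19=63
- A+B+E: memory 2+10+4=16, value 22+17+22=61
- A+E+F: memory 2+4+3=9, value 22+22+11=55
Best: 72 rps.

72 rps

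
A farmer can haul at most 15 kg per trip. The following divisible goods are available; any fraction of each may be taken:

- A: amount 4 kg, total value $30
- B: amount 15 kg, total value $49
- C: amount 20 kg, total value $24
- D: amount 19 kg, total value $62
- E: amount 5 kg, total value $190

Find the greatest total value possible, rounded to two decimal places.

Take in order of value per unit:
- E (190/5 per unit): all 5 → value 190, running total 190.00
- A (30/4 per unit): all 4 → value 30, running total 220.00
- B (49/15 per unit): 6 of 15 → value 6×49/15 = 19.6000, running total 239.60
Total 239.60.

239.60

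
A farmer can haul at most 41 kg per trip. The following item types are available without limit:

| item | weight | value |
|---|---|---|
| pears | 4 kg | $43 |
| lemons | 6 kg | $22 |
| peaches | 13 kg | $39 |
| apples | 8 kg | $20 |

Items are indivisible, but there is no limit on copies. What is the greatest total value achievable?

Best value-per-unit is pears at 43/4, and filling with it alone uses weight 10×4=40. No mix of the others beats 10×43 = 430.

$430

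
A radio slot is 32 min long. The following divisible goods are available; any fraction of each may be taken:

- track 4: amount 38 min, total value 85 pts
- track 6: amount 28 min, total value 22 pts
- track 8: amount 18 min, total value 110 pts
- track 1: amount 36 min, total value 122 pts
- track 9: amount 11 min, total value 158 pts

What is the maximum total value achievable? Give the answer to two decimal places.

Take in order of value per unit:
- track 9 (158/11 per unit): all 11 → value 158, running total 158.00
- track 8 (110/18 per unit): all 18 → value 110, running total 268.00
- track 1 (122/36 per unit): 3 of 36 → value 3×122/36 = 10.1667, running total 278.17
Total 278.17.

278.17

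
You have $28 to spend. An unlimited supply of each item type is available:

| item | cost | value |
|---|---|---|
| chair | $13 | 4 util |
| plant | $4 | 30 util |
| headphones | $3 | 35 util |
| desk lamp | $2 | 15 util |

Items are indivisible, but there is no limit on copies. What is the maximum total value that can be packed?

315 util

Best value-per-unit is headphones at 35/3, and filling with it alone uses cost 9×3=27. No mix of the others beats 9×35 = 315.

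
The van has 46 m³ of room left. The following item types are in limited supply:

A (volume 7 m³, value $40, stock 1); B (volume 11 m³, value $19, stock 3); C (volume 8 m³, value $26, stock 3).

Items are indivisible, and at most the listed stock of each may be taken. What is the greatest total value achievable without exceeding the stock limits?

$137

Best selections within volume 46 and stock limits:
- 1×A + 1×B + 3×C: volume 42, value 137
- 1×A + 2×B + 2×C: volume 45, value 130
- 1×A + 3×C: volume 31, value 118
Best: $137.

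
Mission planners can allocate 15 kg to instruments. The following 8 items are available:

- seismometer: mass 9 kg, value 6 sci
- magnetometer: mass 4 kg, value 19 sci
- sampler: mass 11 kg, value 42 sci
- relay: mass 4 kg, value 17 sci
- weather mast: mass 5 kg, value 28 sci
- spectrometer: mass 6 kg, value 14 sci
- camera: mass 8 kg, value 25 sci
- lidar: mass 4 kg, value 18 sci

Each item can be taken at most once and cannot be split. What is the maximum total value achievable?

65 sci

Check high-value combinations within 15 kg:
- magnetometer+weather mast+lidar: mass 4+5+4=13, value 19+28+18=65
- magnetometer+relay+weather mast: mass 4+4+5=13, value 19+17+28=64
- relay+weather mast+lidar: mass 4+5+4=13, value 17+28+18=63
- magnetometer+sampler: mass 4+11=15, value 19+42=61
Best: 65 sci.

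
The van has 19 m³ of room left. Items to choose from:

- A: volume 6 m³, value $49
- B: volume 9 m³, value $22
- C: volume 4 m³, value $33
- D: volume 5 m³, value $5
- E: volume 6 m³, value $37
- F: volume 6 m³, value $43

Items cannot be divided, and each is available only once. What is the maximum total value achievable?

Check high-value combinations within 19 m³:
- A+E+F: volume 6+6+6=18, value 49+37+43=129
- A+C+F: volume 6+4+6=16, value 49+33+43=125
- A+C+E: volume 6+4+6=16, value 49+33+37=119
- C+E+F: volume 4+6+6=16, value 33+37+43=113
Best: $129.

$129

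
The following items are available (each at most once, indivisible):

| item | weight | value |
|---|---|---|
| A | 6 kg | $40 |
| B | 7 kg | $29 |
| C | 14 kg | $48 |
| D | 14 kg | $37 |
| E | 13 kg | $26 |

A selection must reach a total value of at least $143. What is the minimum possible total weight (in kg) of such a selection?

40

Subsets with value ≥ 143, sorted by total weight:
- A+B+C+E: weight 40, value 143
- A+B+C+D: weight 41, value 154
Minimum weight: 40 kg.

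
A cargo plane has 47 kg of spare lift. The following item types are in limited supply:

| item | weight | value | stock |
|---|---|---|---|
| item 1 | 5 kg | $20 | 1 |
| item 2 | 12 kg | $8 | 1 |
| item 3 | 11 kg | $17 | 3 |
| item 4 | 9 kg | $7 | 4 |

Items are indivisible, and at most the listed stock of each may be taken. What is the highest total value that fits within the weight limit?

Best selections within weight 47 and stock limits:
- 1×item 1 + 3×item 3 + 1×item 4: weight 47, value 78
- 1×item 1 + 3×item 3: weight 38, value 71
- 1×item 1 + 2×item 3 + 2×item 4: weight 45, value 68
Best: $78.

$78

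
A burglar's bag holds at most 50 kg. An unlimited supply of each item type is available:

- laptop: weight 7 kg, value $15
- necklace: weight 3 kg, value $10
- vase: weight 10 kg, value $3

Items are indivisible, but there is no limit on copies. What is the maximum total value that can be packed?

Best value-per-unit is necklace at 10/3, and filling with it alone uses weight 16×3=48. No mix of the others beats 16×10 = 160.

$160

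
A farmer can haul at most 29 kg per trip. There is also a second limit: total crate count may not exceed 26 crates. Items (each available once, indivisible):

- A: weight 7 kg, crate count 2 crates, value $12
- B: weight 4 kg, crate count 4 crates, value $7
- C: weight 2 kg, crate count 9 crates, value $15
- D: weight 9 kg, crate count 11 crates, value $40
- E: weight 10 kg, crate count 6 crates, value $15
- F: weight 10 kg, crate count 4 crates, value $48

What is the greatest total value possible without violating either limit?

$115

Feasible sets respecting both limits:
- A+C+D+F: weight 28, crate count 26, value 115
- C+D+F: weight 21, crate count 24, value 103
- D+E+F: weight 29, crate count 21, value 103
- A+D+F: weight 26, crate count 17, value 100
Best: $115.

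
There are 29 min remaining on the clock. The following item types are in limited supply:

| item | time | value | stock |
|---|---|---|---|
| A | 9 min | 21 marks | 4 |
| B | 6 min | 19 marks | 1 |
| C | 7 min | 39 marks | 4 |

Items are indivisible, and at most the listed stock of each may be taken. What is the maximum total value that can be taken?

156 marks

Top feasible selections:
- 4×C: time 28, value 156
- 1×B + 3×C: time 27, value 136
- 1×A + 1×B + 2×C: time 29, value 118
Best: 156 marks.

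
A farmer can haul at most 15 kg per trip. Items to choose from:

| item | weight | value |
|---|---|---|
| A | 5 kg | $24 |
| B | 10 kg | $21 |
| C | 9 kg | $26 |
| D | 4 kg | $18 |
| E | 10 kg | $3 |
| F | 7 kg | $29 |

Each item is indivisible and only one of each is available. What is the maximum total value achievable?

$53

Check high-value combinations within 15 kg:
- A+F: weight 5+7=12, value 24+29=53
- A+C: weight 5+9=14, value 24+26=50
- D+F: weight 4+7=11, value 18+29=47
- A+B: weight 5+10=15, value 24+21=45
- C+D: weight 9+4=13, value 26+18=44
Best: $53.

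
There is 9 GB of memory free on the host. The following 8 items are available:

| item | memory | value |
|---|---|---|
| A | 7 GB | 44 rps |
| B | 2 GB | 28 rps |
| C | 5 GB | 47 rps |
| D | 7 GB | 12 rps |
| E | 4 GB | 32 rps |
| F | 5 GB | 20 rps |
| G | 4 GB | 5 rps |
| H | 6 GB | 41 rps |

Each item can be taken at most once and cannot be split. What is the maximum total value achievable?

Check high-value combinations within 9 GB:
- C+E: memory 5+4=9, value 47+32=79
- B+C: memory 2+5=7, value 28+47=75
- A+B: memory 7+2=9, value 44+28=72
- B+H: memory 2+6=8, value 28+41=69
Best: 79 rps.

79 rps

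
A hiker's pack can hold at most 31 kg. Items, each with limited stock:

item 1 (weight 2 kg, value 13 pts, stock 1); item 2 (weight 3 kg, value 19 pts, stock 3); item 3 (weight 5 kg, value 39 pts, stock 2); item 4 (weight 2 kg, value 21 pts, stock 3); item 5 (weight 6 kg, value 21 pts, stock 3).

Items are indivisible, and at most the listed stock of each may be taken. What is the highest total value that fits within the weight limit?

Best selections within weight 31 and stock limits:
- 3×item 2 + 2×item 3 + 3×item 4 + 1×item 5: weight 31, value 219
- 1×item 1 + 2×item 2 + 2×item 3 + 3×item 4 + 1×item 5: weight 30, value 213
- 1×item 1 + 3×item 2 + 2×item 3 + 3×item 4: weight 27, value 211
Best: 219 pts.

219 pts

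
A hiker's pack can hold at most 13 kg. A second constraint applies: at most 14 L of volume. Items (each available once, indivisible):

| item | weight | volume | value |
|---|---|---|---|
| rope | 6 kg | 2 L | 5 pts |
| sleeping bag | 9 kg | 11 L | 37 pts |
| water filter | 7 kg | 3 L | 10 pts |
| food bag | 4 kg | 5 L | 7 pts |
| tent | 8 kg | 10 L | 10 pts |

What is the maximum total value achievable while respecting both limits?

37 pts

Feasible sets respecting both limits:
- sleeping bag: weight 9, volume 11, value 37
- water filter+food bag: weight 11, volume 8, value 17
- rope+water filter: weight 13, volume 5, value 15
- rope+food bag: weight 10, volume 7, value 12
Best: 37 pts.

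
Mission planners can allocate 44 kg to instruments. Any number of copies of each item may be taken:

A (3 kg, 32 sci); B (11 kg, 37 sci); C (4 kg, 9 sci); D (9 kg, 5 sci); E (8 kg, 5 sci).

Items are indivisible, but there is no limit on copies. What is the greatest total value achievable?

Best value-per-unit is A at 32/3, and filling with it alone uses mass 14×3=42. No mix of the others beats 14×32 = 448.

448 sci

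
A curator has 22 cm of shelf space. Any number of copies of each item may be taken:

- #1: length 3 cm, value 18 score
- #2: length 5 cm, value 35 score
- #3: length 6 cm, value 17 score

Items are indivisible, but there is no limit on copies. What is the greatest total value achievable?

Best value-per-unit is #2 at 35/5; filling with it alone gives 4×35 = 140.
Optimal mix: 4×#1 + 2×#2 → length 22, value 142.

142 score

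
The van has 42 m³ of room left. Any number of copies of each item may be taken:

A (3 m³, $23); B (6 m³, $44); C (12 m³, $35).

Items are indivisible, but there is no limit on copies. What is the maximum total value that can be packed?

Best value-per-unit is A at 23/3, and filling with it alone uses volume 14×3=42. No mix of the others beats 14×23 = 322.

$322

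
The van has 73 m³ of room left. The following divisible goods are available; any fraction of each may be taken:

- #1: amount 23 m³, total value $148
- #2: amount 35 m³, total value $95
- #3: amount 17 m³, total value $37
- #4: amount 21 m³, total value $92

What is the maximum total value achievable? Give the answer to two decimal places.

Take in order of value per unit:
- #1 (148/23 per unit): all 23 → value 148, running total 148.00
- #4 (92/21 per unit): all 21 → value 92, running total 240.00
- #2 (95/35 per unit): 29 of 35 → value 29×95/35 = 78.7143, running total 318.71
Total 318.71.

318.71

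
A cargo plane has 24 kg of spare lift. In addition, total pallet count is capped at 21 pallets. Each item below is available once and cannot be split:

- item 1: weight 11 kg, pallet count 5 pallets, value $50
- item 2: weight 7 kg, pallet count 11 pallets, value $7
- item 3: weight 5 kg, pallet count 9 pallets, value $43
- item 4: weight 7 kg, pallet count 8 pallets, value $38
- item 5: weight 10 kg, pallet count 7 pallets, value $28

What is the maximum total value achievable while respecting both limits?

Feasible sets respecting both limits:
- item 1+item 3: weight 16, pallet count 14, value 93
- item 1+item 4: weight 18, pallet count 13, value 88
- item 3+item 4: weight 12, pallet count 17, value 81
- item 1+item 5: weight 21, pallet count 12, value 78
Best: $93.

$93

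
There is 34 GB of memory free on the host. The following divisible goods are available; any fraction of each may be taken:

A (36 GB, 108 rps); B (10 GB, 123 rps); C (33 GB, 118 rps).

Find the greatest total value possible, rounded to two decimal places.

208.82

Take in order of value per unit:
- B (123/10 per unit): all 10 → value 123, running total 123.00
- C (118/33 per unit): 24 of 33 → value 24×118/33 = 85.8182, running total 208.82
Total 208.82.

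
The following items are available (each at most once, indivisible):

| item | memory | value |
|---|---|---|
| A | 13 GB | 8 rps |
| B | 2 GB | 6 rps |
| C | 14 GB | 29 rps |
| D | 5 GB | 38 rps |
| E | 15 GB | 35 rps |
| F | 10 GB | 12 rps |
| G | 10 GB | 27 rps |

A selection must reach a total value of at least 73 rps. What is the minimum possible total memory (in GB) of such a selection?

Subsets with value ≥ 73, sorted by total memory:
- D+E: memory 20, value 73
- B+C+D: memory 21, value 73
- B+D+E: memory 22, value 79
Minimum memory: 20 GB.

20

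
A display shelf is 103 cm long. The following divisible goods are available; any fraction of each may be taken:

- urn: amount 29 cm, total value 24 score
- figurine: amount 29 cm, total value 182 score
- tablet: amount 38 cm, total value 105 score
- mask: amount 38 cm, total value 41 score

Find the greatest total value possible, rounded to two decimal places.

Take in order of value per unit:
- figurine (182/29 per unit): all 29 → value 182, running total 182.00
- tablet (105/38 per unit): all 38 → value 105, running total 287.00
- mask (41/38 per unit): 36 of 38 → value 36×41/38 = 38.8421, running total 325.84
Total 325.84.

325.84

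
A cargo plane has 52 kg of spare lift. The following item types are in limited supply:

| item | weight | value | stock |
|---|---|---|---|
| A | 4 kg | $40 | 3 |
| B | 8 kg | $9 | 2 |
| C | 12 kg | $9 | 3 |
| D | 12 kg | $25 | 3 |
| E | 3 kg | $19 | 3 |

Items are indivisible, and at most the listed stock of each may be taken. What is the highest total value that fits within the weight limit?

Best selections within weight 52 and stock limits:
- 3×A + 2×D + 3×E: weight 45, value 227
- 3×A + 2×B + 1×D + 3×E: weight 49, value 220
Best: $227.

$227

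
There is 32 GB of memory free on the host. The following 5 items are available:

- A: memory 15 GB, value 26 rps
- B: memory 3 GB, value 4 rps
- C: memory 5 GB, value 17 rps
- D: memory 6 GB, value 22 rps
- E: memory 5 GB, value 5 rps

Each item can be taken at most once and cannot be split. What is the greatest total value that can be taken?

Check high-value combinations within 32 GB:
- A+C+D+E: memory 15+5+6+5=31, value 26+17+22+5=70
- A+B+C+D: memory 15+3+5+6=29, value 26+4+17+22=69
- A+C+D: memory 15+5+6=26, value 26+17+22=65
Best: 70 rps.

70 rps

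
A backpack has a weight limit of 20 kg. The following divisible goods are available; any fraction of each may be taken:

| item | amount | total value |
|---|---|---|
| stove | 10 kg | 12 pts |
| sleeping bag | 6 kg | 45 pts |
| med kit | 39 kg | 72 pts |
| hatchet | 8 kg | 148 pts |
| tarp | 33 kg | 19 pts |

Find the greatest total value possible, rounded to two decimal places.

204.08

Take in order of value per unit:
- hatchet (148/8 per unit): all 8 → value 148, running total 148.00
- sleeping bag (45/6 per unit): all 6 → value 45, running total 193.00
- med kit (72/39 per unit): 6 of 39 → value 6×72/39 = 11.0769, running total 204.08
Total 204.08.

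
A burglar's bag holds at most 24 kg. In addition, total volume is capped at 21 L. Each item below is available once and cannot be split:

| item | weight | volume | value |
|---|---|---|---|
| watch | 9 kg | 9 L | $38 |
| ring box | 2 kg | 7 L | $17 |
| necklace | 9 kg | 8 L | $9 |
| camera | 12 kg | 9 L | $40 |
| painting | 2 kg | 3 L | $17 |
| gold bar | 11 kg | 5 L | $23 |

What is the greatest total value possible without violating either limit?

Feasible sets respecting both limits:
- watch+camera+painting: weight 23, volume 21, value 95
- watch+camera: weight 21, volume 18, value 78
- watch+ring box+gold bar: weight 22, volume 21, value 78
Best: $95.

$95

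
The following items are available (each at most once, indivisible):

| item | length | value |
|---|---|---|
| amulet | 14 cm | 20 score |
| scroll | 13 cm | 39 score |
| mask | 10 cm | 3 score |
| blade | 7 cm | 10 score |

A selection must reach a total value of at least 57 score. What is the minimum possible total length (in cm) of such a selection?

27

Subsets with value ≥ 57, sorted by total length:
- amulet+scroll: length 27, value 59
- amulet+scroll+blade: length 34, value 69
- amulet+scroll+mask: length 37, value 62
- amulet+scroll+mask+blade: length 44, value 72
Minimum length: 27 cm.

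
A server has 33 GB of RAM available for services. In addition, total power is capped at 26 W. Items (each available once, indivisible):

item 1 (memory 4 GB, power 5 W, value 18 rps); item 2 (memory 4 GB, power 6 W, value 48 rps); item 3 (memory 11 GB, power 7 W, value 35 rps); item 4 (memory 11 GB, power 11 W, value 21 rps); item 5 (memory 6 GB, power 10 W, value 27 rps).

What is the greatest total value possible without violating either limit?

Feasible sets respecting both limits:
- item 2+item 3+item 5: memory 21, power 23, value 110
- item 2+item 3+item 4: memory 26, power 24, value 104
- item 1+item 2+item 3: memory 19, power 18, value 101
Best: 110 rps.

110 rps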